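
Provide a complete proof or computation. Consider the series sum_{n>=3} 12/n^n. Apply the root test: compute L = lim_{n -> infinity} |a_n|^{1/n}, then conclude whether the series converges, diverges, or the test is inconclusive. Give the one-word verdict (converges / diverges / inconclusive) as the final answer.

Let a_n denote the general term. Form |a_n|^(1/n) and simplify:
|a_n|^(1/n) = 12^(1/n)/n
Take the limit as n -> infinity: L = 0.
Since L = 0 < 1, the root test implies convergence.

converges


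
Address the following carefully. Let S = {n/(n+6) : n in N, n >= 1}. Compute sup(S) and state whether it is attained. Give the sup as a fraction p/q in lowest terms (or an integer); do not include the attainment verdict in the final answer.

Analysis:
- Values: 1/7, 1/4, 1/3, 2/5, ... strictly increasing.
- Minimum is 1/7 (n=1); inf = 1/7 (attained).
- n/(n+6) = 1 - 6/(n+6) -> 1 from below as n -> infinity, and never equals 1.
- So sup = 1 (not attained).
Conclusion: sup(S) = 1, not attained in S.

1


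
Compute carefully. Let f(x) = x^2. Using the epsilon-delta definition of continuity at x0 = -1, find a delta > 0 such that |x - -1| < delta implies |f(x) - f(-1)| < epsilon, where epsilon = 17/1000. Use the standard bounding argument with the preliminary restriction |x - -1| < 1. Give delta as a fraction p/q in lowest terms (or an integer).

Factor: |x^2 - (-1)^2| = |x - -1| * |x + -1|.
Impose |x - -1| < 1 first. Then |x + -1| = |(x - -1) + 2*(-1)| <= |x - -1| + 2*|-1| < 1 + 2 = 3.
So |x^2 - (-1)^2| < delta * 3.
We need delta * 3 <= 17/1000, i.e. delta <= 17/1000/3 = 17/3000.
Since 17/3000 < 1, this is tighter than 1; take delta = 17/3000.
So delta = 17/3000 works.

17/3000


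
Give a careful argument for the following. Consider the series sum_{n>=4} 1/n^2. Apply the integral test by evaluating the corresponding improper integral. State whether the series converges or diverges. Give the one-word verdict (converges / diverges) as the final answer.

Let f(x) = x^(-2). Then f is positive, continuous, and decreasing on [4, infinity), so the integral test applies.
Compute the improper integral int_{4}^infinity f(x) dx:
  antiderivative F(x) = -1/x.
  As x -> infinity, F(x) -> 0 (since p = 2 > 1).
  So int = F(infinity) - F(4) = 0 - (-1/4) = 1/4.
  Finite, so by the integral test, the series converges.

converges


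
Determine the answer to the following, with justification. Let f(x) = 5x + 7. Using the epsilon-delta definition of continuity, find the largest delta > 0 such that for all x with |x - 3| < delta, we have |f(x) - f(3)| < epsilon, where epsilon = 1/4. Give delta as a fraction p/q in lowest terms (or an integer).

We compute f(3) = 5*(3) + 7 = 22.
|f(x) - f(3)| = |5x + 7 - (22)| = |5(x - 3)| = 5|x - 3|.
We need 5|x - 3| < 1/4, i.e. |x - 3| < 1/4 / 5 = 1/20.
So any delta <= 1/20 works. Conversely, if delta > 1/20, then x = 3 + 1/20 satisfies |x - 3| = 1/20 < delta but |f(x) - f(3)| = 5 * 1/20 = 1/4, which is not < 1/4; so no larger delta works.
Hence the largest such delta is 1/20.

1/20


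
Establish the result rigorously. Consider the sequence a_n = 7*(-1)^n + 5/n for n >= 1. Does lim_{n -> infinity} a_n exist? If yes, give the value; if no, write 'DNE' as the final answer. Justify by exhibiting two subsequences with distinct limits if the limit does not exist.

Examine the behaviour of a_n along subsequences.
a_{2k} = 7 + 5/(2k) -> 7. a_{2k+1} = -7 + 5/(2k+1) -> -7.
Since these two subsequential limits are 7 and -7, distinct, the full sequence cannot converge (a convergent sequence has all subsequences tending to the same limit). So lim a_n does not exist.

DNE


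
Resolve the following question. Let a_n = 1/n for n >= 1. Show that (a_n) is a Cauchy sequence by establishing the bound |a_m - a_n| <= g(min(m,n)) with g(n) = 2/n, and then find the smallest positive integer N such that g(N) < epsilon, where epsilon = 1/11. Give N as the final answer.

For any m, n >= 1, by the triangle inequality:
|a_m - a_n| = |1/m - 1/n| <= 1/m + 1/n <= 2/min(m,n).
So g(n) = 2/n bounds the Cauchy difference. Since g(n) -> 0, (a_n) is Cauchy.
Now solve g(N) < 1/11: 2/N < 1/11 <=> N > 2 / (1/11) = 22.
The smallest integer strictly greater than 22 is N = 23.
Check: g(23) = 2/23 = 2/23 < 1/11; g(22) = 1/11 >= 1/11. So N = 23.

23


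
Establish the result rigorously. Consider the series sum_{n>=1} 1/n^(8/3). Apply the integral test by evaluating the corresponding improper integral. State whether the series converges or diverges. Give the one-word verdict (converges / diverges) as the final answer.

Let f(x) = x^(-8/3). Then f is positive, continuous, and decreasing on [1, infinity), so the integral test applies.
Compute the improper integral int_{1}^infinity f(x) dx:
  antiderivative F(x) = -3/(5*x^(5/3)).
  As x -> infinity, F(x) -> 0 (since p = 8/3 > 1).
  So int = F(infinity) - F(1) = 0 - (-3/5) = 3/5.
  Finite, so by the integral test, the series converges.

converges


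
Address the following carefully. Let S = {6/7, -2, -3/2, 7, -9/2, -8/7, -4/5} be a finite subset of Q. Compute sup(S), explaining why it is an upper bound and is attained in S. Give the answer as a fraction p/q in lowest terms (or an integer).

S is finite, so sup(S) = max(S).
Sorted decreasing:
7, 6/7, -4/5, -8/7, -3/2, -2, -9/2
The extremum is 7.
For every x in S, x <= 7. And 7 is in S, so it is attained.
Therefore sup(S) = 7.

7


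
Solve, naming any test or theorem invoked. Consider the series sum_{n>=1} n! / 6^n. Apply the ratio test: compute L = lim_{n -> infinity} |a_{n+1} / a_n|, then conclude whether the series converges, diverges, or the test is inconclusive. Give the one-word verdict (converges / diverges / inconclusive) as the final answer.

Let a_n denote the general term. Form the ratio a_{n+1}/a_n and simplify:
a_{n+1}/a_n = n/6 + 1/6
Take the limit as n -> infinity: L = infinity.
Since L = infinity > 1 (or L = infinity), the ratio test implies the series diverges.

diverges


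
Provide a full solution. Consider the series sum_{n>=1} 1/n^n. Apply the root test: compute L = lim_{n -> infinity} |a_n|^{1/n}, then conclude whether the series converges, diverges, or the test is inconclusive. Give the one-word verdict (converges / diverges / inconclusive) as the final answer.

Let a_n denote the general term. Form |a_n|^(1/n) and simplify:
|a_n|^(1/n) = 1/n
Take the limit as n -> infinity: L = 0.
Since L = 0 < 1, the root test implies convergence.

converges


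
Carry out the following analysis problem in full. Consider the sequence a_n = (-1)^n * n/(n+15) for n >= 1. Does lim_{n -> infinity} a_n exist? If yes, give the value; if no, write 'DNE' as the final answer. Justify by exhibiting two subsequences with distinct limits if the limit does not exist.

Examine the behaviour of a_n along subsequences.
a_{2k} = 2k/(2k+15) -> 1. a_{2k+1} = -(2k+1)/(2k+16) -> -1.
Since these two subsequential limits are 1 and -1, distinct, the full sequence cannot converge (a convergent sequence has all subsequences tending to the same limit). So lim a_n does not exist.

DNE


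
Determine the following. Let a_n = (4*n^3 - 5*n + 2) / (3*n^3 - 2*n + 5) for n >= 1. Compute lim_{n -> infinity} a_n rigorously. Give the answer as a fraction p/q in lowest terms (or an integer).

Divide numerator and denominator by n^3, the highest power:
numerator / n^3 = 4 - 5/n^2 + 2/n^3
denominator / n^3 = 3 - 2/n^2 + 5/n^3
As n -> infinity, all terms of the form c/n^k (k >= 1) tend to 0.
So numerator / n^3 -> 4 and denominator / n^3 -> 3.
Therefore lim a_n = 4/3.

4/3


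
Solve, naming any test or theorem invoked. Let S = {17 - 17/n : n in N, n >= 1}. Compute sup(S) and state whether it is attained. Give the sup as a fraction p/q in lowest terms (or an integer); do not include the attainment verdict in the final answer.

Analysis:
- Values: 0, 17/2, 34/3, 51/4, ... strictly increasing.
- Minimum is 0 (n=1); inf = 0 (attained).
- 17 - 17/n -> 17 from below; sup = 17, not attained.
Conclusion: sup(S) = 17, not attained in S.

17


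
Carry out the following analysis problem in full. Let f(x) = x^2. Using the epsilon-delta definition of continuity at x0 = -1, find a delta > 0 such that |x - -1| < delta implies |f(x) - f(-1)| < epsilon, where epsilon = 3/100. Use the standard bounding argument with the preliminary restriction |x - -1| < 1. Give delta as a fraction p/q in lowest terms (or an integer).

Factor: |x^2 - (-1)^2| = |x - -1| * |x + -1|.
Impose |x - -1| < 1 first. Then |x + -1| = |(x - -1) + 2*(-1)| <= |x - -1| + 2*|-1| < 1 + 2 = 3.
So |x^2 - (-1)^2| < delta * 3.
We need delta * 3 <= 3/100, i.e. delta <= 3/100/3 = 1/100.
Since 1/100 < 1, this is tighter than 1; take delta = 1/100.
So delta = 1/100 works.

1/100


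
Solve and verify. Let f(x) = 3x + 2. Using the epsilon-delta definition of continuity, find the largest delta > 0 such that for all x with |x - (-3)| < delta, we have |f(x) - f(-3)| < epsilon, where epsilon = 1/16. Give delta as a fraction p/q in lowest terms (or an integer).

We compute f(-3) = 3*(-3) + 2 = -7.
|f(x) - f(-3)| = |3x + 2 - (-7)| = |3(x - (-3))| = 3|x - (-3)|.
We need 3|x - (-3)| < 1/16, i.e. |x - (-3)| < 1/16 / 3 = 1/48.
So any delta <= 1/48 works. Conversely, if delta > 1/48, then x = -3 + 1/48 satisfies |x - (-3)| = 1/48 < delta but |f(x) - f(-3)| = 3 * 1/48 = 1/16, which is not < 1/16; so no larger delta works.
Hence the largest such delta is 1/48.

1/48


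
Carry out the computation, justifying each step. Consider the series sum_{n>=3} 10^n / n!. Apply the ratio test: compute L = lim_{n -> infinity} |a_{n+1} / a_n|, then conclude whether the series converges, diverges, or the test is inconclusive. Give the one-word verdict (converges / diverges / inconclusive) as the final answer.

Let a_n denote the general term. Form the ratio a_{n+1}/a_n and simplify:
a_{n+1}/a_n = 10/(n + 1)
Take the limit as n -> infinity: L = 0.
Since L = 0 < 1, the ratio test implies the series converges.

converges


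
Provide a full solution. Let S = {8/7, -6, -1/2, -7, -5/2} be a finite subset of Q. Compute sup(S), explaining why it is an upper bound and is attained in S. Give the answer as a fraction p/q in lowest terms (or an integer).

S is finite, so sup(S) = max(S).
Sorted decreasing:
8/7, -1/2, -5/2, -6, -7
The extremum is 8/7.
For every x in S, x <= 8/7. And 8/7 is in S, so it is attained.
Therefore sup(S) = 8/7.

8/7


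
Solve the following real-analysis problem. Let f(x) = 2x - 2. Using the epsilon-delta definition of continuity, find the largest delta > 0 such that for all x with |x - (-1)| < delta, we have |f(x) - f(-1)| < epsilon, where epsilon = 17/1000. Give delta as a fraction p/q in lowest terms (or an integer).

We compute f(-1) = 2*(-1) - 2 = -4.
|f(x) - f(-1)| = |2x - 2 - (-4)| = |2(x - (-1))| = 2|x - (-1)|.
We need 2|x - (-1)| < 17/1000, i.e. |x - (-1)| < 17/1000 / 2 = 17/2000.
So any delta <= 17/2000 works. Conversely, if delta > 17/2000, then x = -1 + 17/2000 satisfies |x - (-1)| = 17/2000 < delta but |f(x) - f(-1)| = 2 * 17/2000 = 17/1000, which is not < 17/1000; so no larger delta works.
Hence the largest such delta is 17/2000.

17/2000


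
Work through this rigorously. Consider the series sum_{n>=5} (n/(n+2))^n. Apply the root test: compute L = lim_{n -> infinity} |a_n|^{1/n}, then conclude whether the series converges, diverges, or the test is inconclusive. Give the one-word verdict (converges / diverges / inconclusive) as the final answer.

Let a_n denote the general term. Form |a_n|^(1/n) and simplify:
|a_n|^(1/n) = n/(n + 2)
Take the limit as n -> infinity: L = 1.
Since L = 1, the root test is inconclusive. (In fact a_n = (n/(n+2))^n -> e^(-2) != 0, so the nth-term test shows divergence; but the root test itself gives no conclusion.)

inconclusive


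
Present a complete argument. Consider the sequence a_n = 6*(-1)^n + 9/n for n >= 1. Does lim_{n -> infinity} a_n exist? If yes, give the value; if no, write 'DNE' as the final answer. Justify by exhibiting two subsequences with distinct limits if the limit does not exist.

Examine the behaviour of a_n along subsequences.
a_{2k} = 6 + 9/(2k) -> 6. a_{2k+1} = -6 + 9/(2k+1) -> -6.
Since these two subsequential limits are 6 and -6, distinct, the full sequence cannot converge (a convergent sequence has all subsequences tending to the same limit). So lim a_n does not exist.

DNE


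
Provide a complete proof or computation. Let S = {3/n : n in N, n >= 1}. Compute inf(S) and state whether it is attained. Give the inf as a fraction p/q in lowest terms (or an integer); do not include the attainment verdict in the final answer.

Analysis:
- Values: 3, 3/2, 1, 3/4, ... strictly decreasing.
- The maximum is 3 (n=1); sup = 3 (attained).
- The set is bounded below by 0; 3/n -> 0 so 0 is the greatest lower bound.
- 0 is not in the set, so inf = 0 is not attained.
Conclusion: inf(S) = 0, not attained in S.

0


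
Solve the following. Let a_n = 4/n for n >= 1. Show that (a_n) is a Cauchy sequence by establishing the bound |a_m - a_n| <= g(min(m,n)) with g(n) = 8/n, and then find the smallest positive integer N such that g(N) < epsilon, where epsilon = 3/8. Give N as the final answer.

For any m, n >= 1, by the triangle inequality:
|a_m - a_n| = |4/m - 4/n| <= 4*1/m + 4*1/n <= 8/min(m,n).
So g(n) = 8/n bounds the Cauchy difference. Since g(n) -> 0, (a_n) is Cauchy.
Now solve g(N) < 3/8: 8/N < 3/8 <=> N > 8 / (3/8) = 64/3.
The smallest integer strictly greater than 64/3 is N = 22.
Check: g(22) = 8/22 = 4/11 < 3/8; g(21) = 8/21 >= 3/8. So N = 22.

22


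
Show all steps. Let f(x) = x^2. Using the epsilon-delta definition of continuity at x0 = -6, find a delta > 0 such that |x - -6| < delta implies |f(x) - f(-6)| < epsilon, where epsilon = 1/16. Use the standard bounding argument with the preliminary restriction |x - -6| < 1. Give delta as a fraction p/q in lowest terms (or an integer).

Factor: |x^2 - (-6)^2| = |x - -6| * |x + -6|.
Impose |x - -6| < 1 first. Then |x + -6| = |(x - -6) + 2*(-6)| <= |x - -6| + 2*|-6| < 1 + 12 = 13.
So |x^2 - (-6)^2| < delta * 13.
We need delta * 13 <= 1/16, i.e. delta <= 1/16/13 = 1/208.
Since 1/208 < 1, this is tighter than 1; take delta = 1/208.
So delta = 1/208 works.

1/208


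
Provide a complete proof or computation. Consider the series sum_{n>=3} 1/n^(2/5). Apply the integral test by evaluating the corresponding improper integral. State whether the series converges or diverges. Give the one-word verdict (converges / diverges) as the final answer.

Let f(x) = x^(-2/5). Then f is positive, continuous, and decreasing on [3, infinity), so the integral test applies.
Compute the improper integral int_{3}^infinity f(x) dx:
  antiderivative F(x) = 5*x^(3/5)/3.
  As x -> infinity, F(x) -> infinity (since p = 2/5 < 1).
  So the integral diverges. By the integral test, the series diverges.

diverges


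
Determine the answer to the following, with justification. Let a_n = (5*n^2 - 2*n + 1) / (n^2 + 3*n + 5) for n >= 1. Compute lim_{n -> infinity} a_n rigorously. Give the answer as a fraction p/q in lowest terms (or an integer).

Divide numerator and denominator by n^2, the highest power:
numerator / n^2 = 5 - 2/n + n^(-2)
denominator / n^2 = 1 + 3/n + 5/n^2
As n -> infinity, all terms of the form c/n^k (k >= 1) tend to 0.
So numerator / n^2 -> 5 and denominator / n^2 -> 1.
Therefore lim a_n = 5.

5


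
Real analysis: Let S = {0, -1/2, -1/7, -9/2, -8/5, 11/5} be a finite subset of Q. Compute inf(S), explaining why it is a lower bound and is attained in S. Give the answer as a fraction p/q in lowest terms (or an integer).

S is finite, so inf(S) = min(S).
Sorted increasing:
-9/2, -8/5, -1/2, -1/7, 0, 11/5
The extremum is -9/2.
For every x in S, x >= -9/2. And -9/2 is in S, so it is attained.
Therefore inf(S) = -9/2.

-9/2


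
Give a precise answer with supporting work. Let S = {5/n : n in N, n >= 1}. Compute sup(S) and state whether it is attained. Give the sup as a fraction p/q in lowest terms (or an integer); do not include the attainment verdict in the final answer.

Analysis:
- Values: 5, 5/2, 5/3, 5/4, ... strictly decreasing.
- The maximum is 5 (n=1); sup = 5 (attained).
- The set is bounded below by 0; 5/n -> 0 so 0 is the greatest lower bound.
- 0 is not in the set, so inf = 0 is not attained.
Conclusion: sup(S) = 5, attained in S.

5


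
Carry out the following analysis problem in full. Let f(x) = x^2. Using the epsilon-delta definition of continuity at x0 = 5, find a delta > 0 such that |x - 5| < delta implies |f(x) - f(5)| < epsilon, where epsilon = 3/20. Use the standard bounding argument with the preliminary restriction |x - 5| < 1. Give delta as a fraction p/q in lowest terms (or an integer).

Factor: |x^2 - (5)^2| = |x - 5| * |x + 5|.
Impose |x - 5| < 1 first. Then |x + 5| = |(x - 5) + 2*(5)| <= |x - 5| + 2*|5| < 1 + 10 = 11.
So |x^2 - (5)^2| < delta * 11.
We need delta * 11 <= 3/20, i.e. delta <= 3/20/11 = 3/220.
Since 3/220 < 1, this is tighter than 1; take delta = 3/220.
So delta = 3/220 works.

3/220


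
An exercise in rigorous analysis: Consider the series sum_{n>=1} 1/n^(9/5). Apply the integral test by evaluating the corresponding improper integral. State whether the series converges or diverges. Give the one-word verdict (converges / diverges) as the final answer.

Let f(x) = x^(-9/5). Then f is positive, continuous, and decreasing on [1, infinity), so the integral test applies.
Compute the improper integral int_{1}^infinity f(x) dx:
  antiderivative F(x) = -5/(4*x^(4/5)).
  As x -> infinity, F(x) -> 0 (since p = 9/5 > 1).
  So int = F(infinity) - F(1) = 0 - (-5/4) = 5/4.
  Finite, so by the integral test, the series converges.

converges


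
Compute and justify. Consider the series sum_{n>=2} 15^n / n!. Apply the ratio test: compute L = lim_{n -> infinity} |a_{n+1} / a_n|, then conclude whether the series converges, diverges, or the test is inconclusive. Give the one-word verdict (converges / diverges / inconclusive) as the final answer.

Let a_n denote the general term. Form the ratio a_{n+1}/a_n and simplify:
a_{n+1}/a_n = 15/(n + 1)
Take the limit as n -> infinity: L = 0.
Since L = 0 < 1, the ratio test implies the series converges.

converges


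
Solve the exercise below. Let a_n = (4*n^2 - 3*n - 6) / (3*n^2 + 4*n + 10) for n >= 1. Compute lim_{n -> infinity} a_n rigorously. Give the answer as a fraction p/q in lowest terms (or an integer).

Divide numerator and denominator by n^2, the highest power:
numerator / n^2 = 4 - 3/n - 6/n^2
denominator / n^2 = 3 + 4/n + 10/n^2
As n -> infinity, all terms of the form c/n^k (k >= 1) tend to 0.
So numerator / n^2 -> 4 and denominator / n^2 -> 3.
Therefore lim a_n = 4/3.

4/3


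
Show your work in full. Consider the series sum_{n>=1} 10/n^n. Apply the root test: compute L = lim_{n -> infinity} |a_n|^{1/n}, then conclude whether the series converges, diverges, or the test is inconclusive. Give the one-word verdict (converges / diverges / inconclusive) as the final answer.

Let a_n denote the general term. Form |a_n|^(1/n) and simplify:
|a_n|^(1/n) = 10^(1/n)/n
Take the limit as n -> infinity: L = 0.
Since L = 0 < 1, the root test implies convergence.

converges


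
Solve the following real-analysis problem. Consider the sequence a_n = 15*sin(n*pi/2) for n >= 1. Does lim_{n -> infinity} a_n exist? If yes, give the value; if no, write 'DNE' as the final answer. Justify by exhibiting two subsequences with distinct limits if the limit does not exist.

Examine the behaviour of a_n along subsequences.
a_{4k+1} = 15*sin(pi/2 + 2k*pi) = 15 -> 15. a_{4k+3} = 15*sin(3pi/2 + 2k*pi) = -15 -> -15.
Since these two subsequential limits are 15 and -15, distinct, the full sequence cannot converge (a convergent sequence has all subsequences tending to the same limit). So lim a_n does not exist.

DNE


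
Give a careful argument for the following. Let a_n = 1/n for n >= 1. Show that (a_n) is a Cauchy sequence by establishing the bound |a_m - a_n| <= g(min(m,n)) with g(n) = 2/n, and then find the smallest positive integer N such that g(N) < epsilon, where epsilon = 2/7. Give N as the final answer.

For any m, n >= 1, by the triangle inequality:
|a_m - a_n| = |1/m - 1/n| <= 1/m + 1/n <= 2/min(m,n).
So g(n) = 2/n bounds the Cauchy difference. Since g(n) -> 0, (a_n) is Cauchy.
Now solve g(N) < 2/7: 2/N < 2/7 <=> N > 2 / (2/7) = 7.
The smallest integer strictly greater than 7 is N = 8.
Check: g(8) = 2/8 = 1/4 < 2/7; g(7) = 2/7 >= 2/7. So N = 8.

8


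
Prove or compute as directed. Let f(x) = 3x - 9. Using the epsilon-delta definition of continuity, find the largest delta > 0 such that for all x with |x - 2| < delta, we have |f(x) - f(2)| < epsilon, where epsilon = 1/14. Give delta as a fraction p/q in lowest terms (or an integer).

We compute f(2) = 3*(2) - 9 = -3.
|f(x) - f(2)| = |3x - 9 - (-3)| = |3(x - 2)| = 3|x - 2|.
We need 3|x - 2| < 1/14, i.e. |x - 2| < 1/14 / 3 = 1/42.
So any delta <= 1/42 works. Conversely, if delta > 1/42, then x = 2 + 1/42 satisfies |x - 2| = 1/42 < delta but |f(x) - f(2)| = 3 * 1/42 = 1/14, which is not < 1/14; so no larger delta works.
Hence the largest such delta is 1/42.

1/42


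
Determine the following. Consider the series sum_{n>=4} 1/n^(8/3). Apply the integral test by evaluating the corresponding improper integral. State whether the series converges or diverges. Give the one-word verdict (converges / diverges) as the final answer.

Let f(x) = x^(-8/3). Then f is positive, continuous, and decreasing on [4, infinity), so the integral test applies.
Compute the improper integral int_{4}^infinity f(x) dx:
  antiderivative F(x) = -3/(5*x^(5/3)).
  As x -> infinity, F(x) -> 0 (since p = 8/3 > 1).
  So int = F(infinity) - F(4) = 0 - (-3*2^(2/3)/80) = 3*2^(2/3)/80.
  Finite, so by the integral test, the series converges.

converges


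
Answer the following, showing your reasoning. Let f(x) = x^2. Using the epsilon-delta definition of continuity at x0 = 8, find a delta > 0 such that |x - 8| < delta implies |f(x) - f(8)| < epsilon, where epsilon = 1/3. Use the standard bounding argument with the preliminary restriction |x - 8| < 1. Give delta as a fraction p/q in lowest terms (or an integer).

Factor: |x^2 - (8)^2| = |x - 8| * |x + 8|.
Impose |x - 8| < 1 first. Then |x + 8| = |(x - 8) + 2*(8)| <= |x - 8| + 2*|8| < 1 + 16 = 17.
So |x^2 - (8)^2| < delta * 17.
We need delta * 17 <= 1/3, i.e. delta <= 1/3/17 = 1/51.
Since 1/51 < 1, this is tighter than 1; take delta = 1/51.
So delta = 1/51 works.

1/51


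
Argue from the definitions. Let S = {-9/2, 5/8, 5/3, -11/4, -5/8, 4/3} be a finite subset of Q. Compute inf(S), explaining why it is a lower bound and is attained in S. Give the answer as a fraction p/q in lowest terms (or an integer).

S is finite, so inf(S) = min(S).
Sorted increasing:
-9/2, -11/4, -5/8, 5/8, 4/3, 5/3
The extremum is -9/2.
For every x in S, x >= -9/2. And -9/2 is in S, so it is attained.
Therefore inf(S) = -9/2.

-9/2


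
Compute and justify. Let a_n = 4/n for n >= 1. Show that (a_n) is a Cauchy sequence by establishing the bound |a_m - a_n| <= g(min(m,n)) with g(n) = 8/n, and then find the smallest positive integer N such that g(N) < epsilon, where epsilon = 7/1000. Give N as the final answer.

For any m, n >= 1, by the triangle inequality:
|a_m - a_n| = |4/m - 4/n| <= 4*1/m + 4*1/n <= 8/min(m,n).
So g(n) = 8/n bounds the Cauchy difference. Since g(n) -> 0, (a_n) is Cauchy.
Now solve g(N) < 7/1000: 8/N < 7/1000 <=> N > 8 / (7/1000) = 8000/7.
The smallest integer strictly greater than 8000/7 is N = 1143.
Check: g(1143) = 8/1143 = 8/1143 < 7/1000; g(1142) = 4/571 >= 7/1000. So N = 1143.

1143


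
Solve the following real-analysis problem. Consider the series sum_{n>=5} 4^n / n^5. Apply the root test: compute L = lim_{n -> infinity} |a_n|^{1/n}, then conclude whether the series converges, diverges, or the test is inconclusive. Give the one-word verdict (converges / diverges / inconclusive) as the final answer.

Let a_n denote the general term. Form |a_n|^(1/n) and simplify:
|a_n|^(1/n) = 4/n^(5/n)
Take the limit as n -> infinity: L = 4.
Since L = 4 > 1, the root test implies divergence.

diverges


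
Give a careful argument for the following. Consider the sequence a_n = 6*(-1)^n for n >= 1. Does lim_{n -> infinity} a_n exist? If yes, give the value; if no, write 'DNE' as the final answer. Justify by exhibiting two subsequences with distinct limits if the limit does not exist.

Examine the behaviour of a_n along subsequences.
Even-n subsequence a_{2k} = 6 -> 6. Odd-n subsequence a_{2k+1} = -6 -> -6.
Since these two subsequential limits are 6 and -6, distinct, the full sequence cannot converge (a convergent sequence has all subsequences tending to the same limit). So lim a_n does not exist.

DNE


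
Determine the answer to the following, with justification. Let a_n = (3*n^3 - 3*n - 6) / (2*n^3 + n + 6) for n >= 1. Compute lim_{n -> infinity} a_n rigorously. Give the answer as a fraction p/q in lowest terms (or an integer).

Divide numerator and denominator by n^3, the highest power:
numerator / n^3 = 3 - 3/n^2 - 6/n^3
denominator / n^3 = 2 + n^(-2) + 6/n^3
As n -> infinity, all terms of the form c/n^k (k >= 1) tend to 0.
So numerator / n^3 -> 3 and denominator / n^3 -> 2.
Therefore lim a_n = 3/2.

3/2


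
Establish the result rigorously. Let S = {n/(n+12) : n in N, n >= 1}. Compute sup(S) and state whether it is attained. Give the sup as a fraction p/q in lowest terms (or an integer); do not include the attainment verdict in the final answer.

Analysis:
- Values: 1/13, 1/7, 1/5, 1/4, ... strictly increasing.
- Minimum is 1/13 (n=1); inf = 1/13 (attained).
- n/(n+12) = 1 - 12/(n+12) -> 1 from below as n -> infinity, and never equals 1.
- So sup = 1 (not attained).
Conclusion: sup(S) = 1, not attained in S.

1


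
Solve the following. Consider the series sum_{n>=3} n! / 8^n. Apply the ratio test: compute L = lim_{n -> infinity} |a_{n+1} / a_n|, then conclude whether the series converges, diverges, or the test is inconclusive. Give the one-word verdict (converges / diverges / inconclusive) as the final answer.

Let a_n denote the general term. Form the ratio a_{n+1}/a_n and simplify:
a_{n+1}/a_n = n/8 + 1/8
Take the limit as n -> infinity: L = infinity.
Since L = infinity > 1 (or L = infinity), the ratio test implies the series diverges.

diverges


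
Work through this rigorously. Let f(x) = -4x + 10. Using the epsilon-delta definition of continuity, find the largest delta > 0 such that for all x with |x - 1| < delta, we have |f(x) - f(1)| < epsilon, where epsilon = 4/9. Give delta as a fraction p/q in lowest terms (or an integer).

We compute f(1) = -4*(1) + 10 = 6.
|f(x) - f(1)| = |-4x + 10 - (6)| = |-4(x - 1)| = 4|x - 1|.
We need 4|x - 1| < 4/9, i.e. |x - 1| < 4/9 / 4 = 1/9.
So any delta <= 1/9 works. Conversely, if delta > 1/9, then x = 1 + 1/9 satisfies |x - 1| = 1/9 < delta but |f(x) - f(1)| = 4 * 1/9 = 4/9, which is not < 4/9; so no larger delta works.
Hence the largest such delta is 1/9.

1/9


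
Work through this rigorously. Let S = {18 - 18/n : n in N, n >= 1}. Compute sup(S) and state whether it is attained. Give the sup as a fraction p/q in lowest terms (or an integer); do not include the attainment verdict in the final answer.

Analysis:
- Values: 0, 9, 12, 27/2, ... strictly increasing.
- Minimum is 0 (n=1); inf = 0 (attained).
- 18 - 18/n -> 18 from below; sup = 18, not attained.
Conclusion: sup(S) = 18, not attained in S.

18


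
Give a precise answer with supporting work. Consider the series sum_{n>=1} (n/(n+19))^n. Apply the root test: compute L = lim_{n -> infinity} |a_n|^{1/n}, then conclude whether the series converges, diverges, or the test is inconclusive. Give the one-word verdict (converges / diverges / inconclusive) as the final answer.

Let a_n denote the general term. Form |a_n|^(1/n) and simplify:
|a_n|^(1/n) = n/(n + 19)
Take the limit as n -> infinity: L = 1.
Since L = 1, the root test is inconclusive. (In fact a_n = (n/(n+19))^n -> e^(-19) != 0, so the nth-term test shows divergence; but the root test itself gives no conclusion.)

inconclusive


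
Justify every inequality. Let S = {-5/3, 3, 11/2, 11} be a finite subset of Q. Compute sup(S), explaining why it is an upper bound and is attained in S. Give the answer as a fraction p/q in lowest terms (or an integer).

S is finite, so sup(S) = max(S).
Sorted decreasing:
11, 11/2, 3, -5/3
The extremum is 11.
For every x in S, x <= 11. And 11 is in S, so it is attained.
Therefore sup(S) = 11.

11


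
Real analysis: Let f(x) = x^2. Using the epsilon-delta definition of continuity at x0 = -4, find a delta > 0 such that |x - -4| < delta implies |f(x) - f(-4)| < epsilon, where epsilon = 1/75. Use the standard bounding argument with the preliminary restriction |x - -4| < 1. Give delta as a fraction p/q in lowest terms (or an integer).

Factor: |x^2 - (-4)^2| = |x - -4| * |x + -4|.
Impose |x - -4| < 1 first. Then |x + -4| = |(x - -4) + 2*(-4)| <= |x - -4| + 2*|-4| < 1 + 8 = 9.
So |x^2 - (-4)^2| < delta * 9.
We need delta * 9 <= 1/75, i.e. delta <= 1/75/9 = 1/675.
Since 1/675 < 1, this is tighter than 1; take delta = 1/675.
So delta = 1/675 works.

1/675


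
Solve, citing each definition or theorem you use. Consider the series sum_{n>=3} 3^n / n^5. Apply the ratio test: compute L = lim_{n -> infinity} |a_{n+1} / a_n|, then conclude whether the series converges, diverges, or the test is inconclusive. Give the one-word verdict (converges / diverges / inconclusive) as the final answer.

Let a_n denote the general term. Form the ratio a_{n+1}/a_n and simplify:
a_{n+1}/a_n = 3*n^5/(n + 1)^5
Take the limit as n -> infinity: L = 3.
Since L = 3 > 1 (or L = infinity), the ratio test implies the series diverges.

diverges


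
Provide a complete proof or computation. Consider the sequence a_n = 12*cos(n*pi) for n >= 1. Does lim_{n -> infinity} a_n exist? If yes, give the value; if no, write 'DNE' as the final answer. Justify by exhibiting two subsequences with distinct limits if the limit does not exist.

Examine the behaviour of a_n along subsequences.
cos(n*pi) = (-1)^n, so a_n = 12*(-1)^n. a_{2k} = 12 -> 12. a_{2k+1} = -12 -> -12.
Since these two subsequential limits are 12 and -12, distinct, the full sequence cannot converge (a convergent sequence has all subsequences tending to the same limit). So lim a_n does not exist.

DNE


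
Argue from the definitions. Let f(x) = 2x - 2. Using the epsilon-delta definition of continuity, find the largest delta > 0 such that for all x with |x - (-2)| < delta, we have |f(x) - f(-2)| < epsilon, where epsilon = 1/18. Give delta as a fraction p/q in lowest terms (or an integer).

We compute f(-2) = 2*(-2) - 2 = -6.
|f(x) - f(-2)| = |2x - 2 - (-6)| = |2(x - (-2))| = 2|x - (-2)|.
We need 2|x - (-2)| < 1/18, i.e. |x - (-2)| < 1/18 / 2 = 1/36.
So any delta <= 1/36 works. Conversely, if delta > 1/36, then x = -2 + 1/36 satisfies |x - (-2)| = 1/36 < delta but |f(x) - f(-2)| = 2 * 1/36 = 1/18, which is not < 1/18; so no larger delta works.
Hence the largest such delta is 1/36.

1/36


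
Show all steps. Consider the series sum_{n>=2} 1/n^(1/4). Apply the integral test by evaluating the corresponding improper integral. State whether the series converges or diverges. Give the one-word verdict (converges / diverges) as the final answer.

Let f(x) = x^(-1/4). Then f is positive, continuous, and decreasing on [2, infinity), so the integral test applies.
Compute the improper integral int_{2}^infinity f(x) dx:
  antiderivative F(x) = 4*x^(3/4)/3.
  As x -> infinity, F(x) -> infinity (since p = 1/4 < 1).
  So the integral diverges. By the integral test, the series diverges.

diverges


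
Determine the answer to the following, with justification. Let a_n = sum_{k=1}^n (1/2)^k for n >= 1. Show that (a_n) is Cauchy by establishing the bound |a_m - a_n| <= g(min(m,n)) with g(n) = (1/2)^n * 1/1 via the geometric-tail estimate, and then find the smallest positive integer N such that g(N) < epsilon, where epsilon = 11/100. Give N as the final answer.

For m > n >= 1: |a_m - a_n| = sum_{k=n+1}^m (1/2)^k < sum_{k=n+1}^infinity (1/2)^k = (1/2)^(n+1) / (1 - 1/2) = (1/2)^n * (1/2) * (2/1) = (1/2)^n * 1/1.
So g(n) = (1/2)^n / 1. Since g(n) -> 0, (a_n) is Cauchy.
Now solve g(N) < 11/100: (1/2)^N / 1 < 11/100 <=> 2^N > 1 / (1 * 11/100) = 100/11.
Check powers of 2: 2^3 = 8 <= 100/11, 2^4 = 16 > 100/11.
So the smallest such N is 4. Check: g(4) = 1/(1 * 16) = 1/16 < 11/100.

4


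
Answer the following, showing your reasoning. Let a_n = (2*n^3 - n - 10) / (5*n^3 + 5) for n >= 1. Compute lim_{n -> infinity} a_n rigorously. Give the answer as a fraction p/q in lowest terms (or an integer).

Divide numerator and denominator by n^3, the highest power:
numerator / n^3 = 2 - 1/n^2 - 10/n^3
denominator / n^3 = 5 + 5/n^3
As n -> infinity, all terms of the form c/n^k (k >= 1) tend to 0.
So numerator / n^3 -> 2 and denominator / n^3 -> 5.
Therefore lim a_n = 2/5.

2/5


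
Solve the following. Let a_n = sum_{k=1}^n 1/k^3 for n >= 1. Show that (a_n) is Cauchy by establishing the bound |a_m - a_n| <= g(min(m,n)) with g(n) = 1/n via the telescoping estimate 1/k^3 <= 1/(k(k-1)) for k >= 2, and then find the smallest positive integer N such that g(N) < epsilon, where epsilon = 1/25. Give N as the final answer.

For m > n >= 1: |a_m - a_n| = sum_{k=n+1}^m 1/k^3.
Use 1/k^3 <= 1/(k(k-1)) = 1/(k-1) - 1/k for k >= 2 (which holds since k^3 >= k^2 >= k(k-1) for k >= 2):
sum_{k=n+1}^m 1/k^3 <= sum_{k=n+1}^m (1/(k-1) - 1/k) = 1/n - 1/m <= 1/n.
By symmetry the same bound holds with n,m swapped, so |a_m - a_n| <= 1/min(m,n) = g(min(m,n)). Since g(n) -> 0, (a_n) is Cauchy.
Now solve g(N) < 1/25: 1/N < 1/25 <=> N > 1/(1/25) = 25.
The smallest integer strictly greater than 25 is N = 26.
Check: g(26) = 1/26 < 1/25; g(25) = 1/25 >= 1/25. So N = 26.

26


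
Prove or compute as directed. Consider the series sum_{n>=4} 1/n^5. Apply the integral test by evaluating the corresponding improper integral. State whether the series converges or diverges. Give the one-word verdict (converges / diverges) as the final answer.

Let f(x) = x^(-5). Then f is positive, continuous, and decreasing on [4, infinity), so the integral test applies.
Compute the improper integral int_{4}^infinity f(x) dx:
  antiderivative F(x) = -1/(4*x^4).
  As x -> infinity, F(x) -> 0 (since p = 5 > 1).
  So int = F(infinity) - F(4) = 0 - (-1/1024) = 1/1024.
  Finite, so by the integral test, the series converges.

converges


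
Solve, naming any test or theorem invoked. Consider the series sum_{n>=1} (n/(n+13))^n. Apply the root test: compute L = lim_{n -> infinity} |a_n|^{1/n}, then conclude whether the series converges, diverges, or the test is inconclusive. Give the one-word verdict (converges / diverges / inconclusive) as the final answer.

Let a_n denote the general term. Form |a_n|^(1/n) and simplify:
|a_n|^(1/n) = n/(n + 13)
Take the limit as n -> infinity: L = 1.
Since L = 1, the root test is inconclusive. (In fact a_n = (n/(n+13))^n -> e^(-13) != 0, so the nth-term test shows divergence; but the root test itself gives no conclusion.)

inconclusive


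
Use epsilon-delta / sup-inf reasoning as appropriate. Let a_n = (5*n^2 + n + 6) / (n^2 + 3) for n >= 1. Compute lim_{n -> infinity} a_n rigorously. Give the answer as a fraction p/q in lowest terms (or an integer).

Divide numerator and denominator by n^2, the highest power:
numerator / n^2 = 5 + 1/n + 6/n^2
denominator / n^2 = 1 + 3/n^2
As n -> infinity, all terms of the form c/n^k (k >= 1) tend to 0.
So numerator / n^2 -> 5 and denominator / n^2 -> 1.
Therefore lim a_n = 5.

5


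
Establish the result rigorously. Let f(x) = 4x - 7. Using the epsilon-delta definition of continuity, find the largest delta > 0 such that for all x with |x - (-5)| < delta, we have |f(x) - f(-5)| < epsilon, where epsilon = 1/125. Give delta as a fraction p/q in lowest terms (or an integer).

We compute f(-5) = 4*(-5) - 7 = -27.
|f(x) - f(-5)| = |4x - 7 - (-27)| = |4(x - (-5))| = 4|x - (-5)|.
We need 4|x - (-5)| < 1/125, i.e. |x - (-5)| < 1/125 / 4 = 1/500.
So any delta <= 1/500 works. Conversely, if delta > 1/500, then x = -5 + 1/500 satisfies |x - (-5)| = 1/500 < delta but |f(x) - f(-5)| = 4 * 1/500 = 1/125, which is not < 1/125; so no larger delta works.
Hence the largest such delta is 1/500.

1/500


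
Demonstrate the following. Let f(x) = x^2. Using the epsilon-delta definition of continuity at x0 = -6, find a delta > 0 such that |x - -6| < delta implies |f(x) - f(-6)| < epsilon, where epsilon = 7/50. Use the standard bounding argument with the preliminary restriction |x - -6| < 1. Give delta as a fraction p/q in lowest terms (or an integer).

Factor: |x^2 - (-6)^2| = |x - -6| * |x + -6|.
Impose |x - -6| < 1 first. Then |x + -6| = |(x - -6) + 2*(-6)| <= |x - -6| + 2*|-6| < 1 + 12 = 13.
So |x^2 - (-6)^2| < delta * 13.
We need delta * 13 <= 7/50, i.e. delta <= 7/50/13 = 7/650.
Since 7/650 < 1, this is tighter than 1; take delta = 7/650.
So delta = 7/650 works.

7/650


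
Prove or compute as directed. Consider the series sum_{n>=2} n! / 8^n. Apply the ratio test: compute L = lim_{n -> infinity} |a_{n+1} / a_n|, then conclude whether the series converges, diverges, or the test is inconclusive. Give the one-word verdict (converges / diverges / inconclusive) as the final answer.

Let a_n denote the general term. Form the ratio a_{n+1}/a_n and simplify:
a_{n+1}/a_n = n/8 + 1/8
Take the limit as n -> infinity: L = infinity.
Since L = infinity > 1 (or L = infinity), the ratio test implies the series diverges.

diverges


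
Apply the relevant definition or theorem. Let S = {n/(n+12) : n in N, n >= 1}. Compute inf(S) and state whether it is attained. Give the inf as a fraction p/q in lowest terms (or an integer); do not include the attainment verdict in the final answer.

Analysis:
- Values: 1/13, 1/7, 1/5, 1/4, ... strictly increasing.
- Minimum is 1/13 (n=1); inf = 1/13 (attained).
- n/(n+12) = 1 - 12/(n+12) -> 1 from below as n -> infinity, and never equals 1.
- So sup = 1 (not attained).
Conclusion: inf(S) = 1/13, attained in S.

1/13


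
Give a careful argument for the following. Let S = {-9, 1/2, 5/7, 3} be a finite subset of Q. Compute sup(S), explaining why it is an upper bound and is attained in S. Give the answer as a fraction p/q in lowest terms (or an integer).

S is finite, so sup(S) = max(S).
Sorted decreasing:
3, 5/7, 1/2, -9
The extremum is 3.
For every x in S, x <= 3. And 3 is in S, so it is attained.
Therefore sup(S) = 3.

3


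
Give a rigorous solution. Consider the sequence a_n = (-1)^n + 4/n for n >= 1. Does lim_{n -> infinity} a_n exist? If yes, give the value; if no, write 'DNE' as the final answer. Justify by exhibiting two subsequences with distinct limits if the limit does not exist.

Examine the behaviour of a_n along subsequences.
a_{2k} = 1 + 4/(2k) -> 1. a_{2k+1} = -1 + 4/(2k+1) -> -1.
Since these two subsequential limits are 1 and -1, distinct, the full sequence cannot converge (a convergent sequence has all subsequences tending to the same limit). So lim a_n does not exist.

DNE


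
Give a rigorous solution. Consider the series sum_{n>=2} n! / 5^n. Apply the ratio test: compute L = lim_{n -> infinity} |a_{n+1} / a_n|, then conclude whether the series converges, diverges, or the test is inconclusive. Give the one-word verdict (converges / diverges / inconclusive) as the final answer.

Let a_n denote the general term. Form the ratio a_{n+1}/a_n and simplify:
a_{n+1}/a_n = n/5 + 1/5
Take the limit as n -> infinity: L = infinity.
Since L = infinity > 1 (or L = infinity), the ratio test implies the series diverges.

diverges


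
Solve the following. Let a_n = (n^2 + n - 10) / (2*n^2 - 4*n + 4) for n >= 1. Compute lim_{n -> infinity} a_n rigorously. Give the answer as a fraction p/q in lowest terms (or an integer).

Divide numerator and denominator by n^2, the highest power:
numerator / n^2 = 1 + 1/n - 10/n^2
denominator / n^2 = 2 - 4/n + 4/n^2
As n -> infinity, all terms of the form c/n^k (k >= 1) tend to 0.
So numerator / n^2 -> 1 and denominator / n^2 -> 2.
Therefore lim a_n = 1/2.

1/2


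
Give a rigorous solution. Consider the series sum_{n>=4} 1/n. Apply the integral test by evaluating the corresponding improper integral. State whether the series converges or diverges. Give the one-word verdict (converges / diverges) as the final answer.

Let f(x) = 1/x. Then f is positive, continuous, and decreasing on [4, infinity), so the integral test applies.
Compute the improper integral int_{4}^infinity f(x) dx:
  antiderivative F(x) = log(x).
  As x -> infinity, log(x) -> infinity.
  So int = infinity - log(4) = infinity. By the integral test, the series diverges.

diverges
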